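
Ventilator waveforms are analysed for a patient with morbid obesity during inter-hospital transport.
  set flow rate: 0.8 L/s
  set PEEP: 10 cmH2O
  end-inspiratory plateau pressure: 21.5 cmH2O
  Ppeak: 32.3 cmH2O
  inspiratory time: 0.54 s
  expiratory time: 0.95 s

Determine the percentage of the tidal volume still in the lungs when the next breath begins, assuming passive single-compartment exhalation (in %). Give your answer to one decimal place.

Vt = flow × Ti = 0.8 L/s × 0.54 s × 1000 mL/L = 432.0 mL.
R = (PIP − Pplat)/V̇ = (32.3 − 21.5) / 0.8 = 10.8/0.8 = 13.5 cmH2O·s/L.
C = Vt/(Pplat − PEEP) = 432.0 / (21.5 − 10) = 432.0/11.5 = 37.565 mL/cmH2O.
τ = R × C = 13.5 × 0.03757 L/cmH2O = 0.5072 s.
Fraction remaining at end-expiration = e^(−Te/τ) = e^(−0.95/0.5072) = 0.1537 → 15.37%.

15.4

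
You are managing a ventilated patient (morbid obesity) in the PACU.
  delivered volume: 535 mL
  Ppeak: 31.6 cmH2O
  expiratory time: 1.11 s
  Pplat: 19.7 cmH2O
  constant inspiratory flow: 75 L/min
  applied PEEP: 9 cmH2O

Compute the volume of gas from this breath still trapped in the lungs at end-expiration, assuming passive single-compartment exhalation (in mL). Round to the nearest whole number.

Flow: 75 L/min ÷ 60 = 1.25 L/s.
R = (PIP − Pplat)/V̇ = (31.6 − 19.7) / 1.25 = 11.9/1.25 = 9.52 cmH2O·s/L.
C = Vt/(Pplat − PEEP) = 535.0 / (19.7 − 9) = 535.0/10.7 = 50.0 mL/cmH2O.
τ = R × C = 9.52 × 0.05 L/cmH2O = 0.476 s.
Fraction remaining = e^(−Te/τ) = e^(−1.11/0.476) = 0.09711.
Trapped volume = 535.0 × 0.09711 = 51.954 mL.

52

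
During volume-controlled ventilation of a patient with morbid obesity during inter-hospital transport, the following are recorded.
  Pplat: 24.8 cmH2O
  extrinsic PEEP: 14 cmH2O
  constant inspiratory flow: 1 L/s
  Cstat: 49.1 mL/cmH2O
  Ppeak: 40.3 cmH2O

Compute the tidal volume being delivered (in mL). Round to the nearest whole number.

Vt = Cstat × (Pplat − PEEP) = 49.1 × (24.8 − 14) = 49.1 × 10.8 = 530.28 mL.

530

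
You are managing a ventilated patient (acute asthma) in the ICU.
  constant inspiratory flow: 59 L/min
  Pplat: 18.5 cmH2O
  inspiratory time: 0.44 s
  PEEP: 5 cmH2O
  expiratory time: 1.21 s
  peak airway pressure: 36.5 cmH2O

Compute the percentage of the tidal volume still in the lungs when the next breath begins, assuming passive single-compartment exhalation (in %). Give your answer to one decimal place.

12.7

Flow: 59 L/min ÷ 60 = 0.9833 L/s.
Vt = flow × Ti = 0.9833 L/s × 0.44 s × 1000 mL/L = 432.65 mL.
R = (PIP − Pplat)/V̇ = (36.5 − 18.5) / 0.9833 = 18.0/0.9833 = 18.306 cmH2O·s/L.
C = Vt/(Pplat − PEEP) = 432.65 / (18.5 − 5) = 432.65/13.5 = 32.048 mL/cmH2O.
τ = R × C = 18.306 × 0.03205 L/cmH2O = 0.5867 s.
Fraction remaining at end-expiration = e^(−Te/τ) = e^(−1.21/0.5867) = 0.1272 → 12.72%.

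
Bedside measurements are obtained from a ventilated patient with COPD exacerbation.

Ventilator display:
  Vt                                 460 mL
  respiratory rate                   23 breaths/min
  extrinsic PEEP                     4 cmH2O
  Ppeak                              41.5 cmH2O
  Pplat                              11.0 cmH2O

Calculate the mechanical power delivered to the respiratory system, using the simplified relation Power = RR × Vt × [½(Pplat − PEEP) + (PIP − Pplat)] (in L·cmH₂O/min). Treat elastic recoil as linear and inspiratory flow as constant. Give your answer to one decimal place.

359.7

Per-breath work = Vt × [½(Pplat−PEEP) + (PIP−Pplat)] = 0.460 × [0.5×7.0 + 30.5] = 0.460 × 34.0 = 15.64 L·cmH2O.
Power = 23 × 15.64 = 359.72 L·cmH2O/min.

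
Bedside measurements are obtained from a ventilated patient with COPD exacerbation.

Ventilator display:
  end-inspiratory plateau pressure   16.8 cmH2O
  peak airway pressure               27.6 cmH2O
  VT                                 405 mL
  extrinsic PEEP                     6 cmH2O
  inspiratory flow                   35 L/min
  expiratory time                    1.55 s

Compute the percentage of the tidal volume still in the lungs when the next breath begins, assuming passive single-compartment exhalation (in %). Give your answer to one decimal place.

10.7

Flow: 35 L/min ÷ 60 = 0.5833 L/s.
R = (PIP − Pplat)/V̇ = (27.6 − 16.8) / 0.5833 = 10.8/0.5833 = 18.515 cmH2O·s/L.
C = Vt/(Pplat − PEEP) = 405.0 / (16.8 − 6) = 405.0/10.8 = 37.5 mL/cmH2O.
τ = R × C = 18.515 × 0.0375 L/cmH2O = 0.6943 s.
Fraction remaining at end-expiration = e^(−Te/τ) = e^(−1.55/0.6943) = 0.1073 → 10.73%.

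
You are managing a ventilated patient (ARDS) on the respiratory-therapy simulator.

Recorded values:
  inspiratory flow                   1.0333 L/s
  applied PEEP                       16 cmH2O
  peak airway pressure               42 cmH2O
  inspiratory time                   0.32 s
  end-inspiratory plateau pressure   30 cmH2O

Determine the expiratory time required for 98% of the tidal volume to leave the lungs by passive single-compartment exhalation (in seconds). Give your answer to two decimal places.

1.07

Vt = flow × Ti = 1.0333 L/s × 0.32 s × 1000 mL/L = 330.66 mL.
R = (PIP − Pplat)/V̇ = (42 − 30) / 1.0333 = 12.0/1.0333 = 11.613 cmH2O·s/L.
C = Vt/(Pplat − PEEP) = 330.66 / (30 − 16) = 330.66/14.0 = 23.619 mL/cmH2O.
τ = R × C = 11.613 × 0.02362 L/cmH2O = 0.2743 s.
t = −τ·ln(1 − 0.98) = −0.2743·ln(0.02) = 1.073 s.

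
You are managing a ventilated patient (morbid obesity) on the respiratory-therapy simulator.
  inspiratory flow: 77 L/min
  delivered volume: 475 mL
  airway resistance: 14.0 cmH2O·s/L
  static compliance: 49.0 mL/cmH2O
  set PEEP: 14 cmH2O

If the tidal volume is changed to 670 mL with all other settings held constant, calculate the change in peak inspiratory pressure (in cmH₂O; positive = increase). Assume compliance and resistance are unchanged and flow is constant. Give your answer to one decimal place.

PIP = Vt/C + R·V̇ + PEEP (constant-flow equation of motion).
Only the elastic term changes: ΔPIP = ΔVt / C = (670 − 475) / 49.0 = 3.98 cmH2O.

4.0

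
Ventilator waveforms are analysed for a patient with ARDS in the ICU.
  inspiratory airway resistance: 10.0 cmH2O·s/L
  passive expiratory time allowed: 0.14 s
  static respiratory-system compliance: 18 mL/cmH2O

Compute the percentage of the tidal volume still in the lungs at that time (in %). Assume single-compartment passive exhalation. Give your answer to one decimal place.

τ = R × C = 10.0 × 18 mL/cmH2O = 10.0 × 0.018 L/cmH2O = 0.18 s.
Passive exhalation: V(t)/V₀ = e^(−t/τ) = e^(−0.14/0.18) = 0.4594.
Fraction remaining = 0.4594 → 45.94%.

45.9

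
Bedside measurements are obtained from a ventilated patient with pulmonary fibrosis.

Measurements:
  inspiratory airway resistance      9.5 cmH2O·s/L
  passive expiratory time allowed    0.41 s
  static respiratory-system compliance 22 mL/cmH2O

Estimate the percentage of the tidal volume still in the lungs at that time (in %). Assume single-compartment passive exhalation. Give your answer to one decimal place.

14.1

τ = R × C = 9.5 × 22 mL/cmH2O = 9.5 × 0.022 L/cmH2O = 0.209 s.
Passive exhalation: V(t)/V₀ = e^(−t/τ) = e^(−0.41/0.209) = 0.1406.
Fraction remaining = 0.1406 → 14.06%.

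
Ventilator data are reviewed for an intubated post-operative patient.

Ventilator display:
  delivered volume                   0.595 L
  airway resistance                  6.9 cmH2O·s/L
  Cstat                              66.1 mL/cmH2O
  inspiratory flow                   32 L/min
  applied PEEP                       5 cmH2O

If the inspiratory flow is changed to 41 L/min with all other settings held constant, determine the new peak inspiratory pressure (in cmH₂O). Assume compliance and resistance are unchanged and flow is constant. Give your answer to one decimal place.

Flow: 32 L/min ÷ 60 = 0.5333 L/s.
New flow: 41 L/min ÷ 60 = 0.6833 L/s.
PIP = Vt/C + R·V̇ + PEEP (constant-flow equation of motion).
Only the resistive term changes: ΔPIP = R × ΔV̇ = 6.9 × (0.6833 − 0.5333) = 6.9 × 0.15 = 1.035 cmH2O.
Original PIP = 595/66.1 + 6.9×0.5333 + 5 = 17.681 cmH2O; new PIP = 17.681 + (1.035) = 18.716 cmH2O.

18.7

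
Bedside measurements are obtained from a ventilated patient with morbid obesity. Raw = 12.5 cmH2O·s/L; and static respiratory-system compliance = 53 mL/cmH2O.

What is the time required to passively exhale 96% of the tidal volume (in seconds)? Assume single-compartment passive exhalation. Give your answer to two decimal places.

τ = R × C = 12.5 × 53 mL/cmH2O = 12.5 × 0.053 L/cmH2O = 0.6625 s.
Exhaled fraction f = 1 − e^(−t/τ) → t = −τ·ln(1 − f) = −0.6625·ln(0.04) = 2.133 s.

2.13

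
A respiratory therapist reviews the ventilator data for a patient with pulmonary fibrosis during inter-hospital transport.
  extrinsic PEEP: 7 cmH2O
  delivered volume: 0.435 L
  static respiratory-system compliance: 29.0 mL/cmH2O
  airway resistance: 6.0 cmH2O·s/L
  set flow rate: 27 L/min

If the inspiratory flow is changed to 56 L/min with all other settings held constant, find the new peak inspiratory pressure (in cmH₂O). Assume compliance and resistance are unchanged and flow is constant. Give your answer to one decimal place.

27.6

Flow: 27 L/min ÷ 60 = 0.45 L/s.
New flow: 56 L/min ÷ 60 = 0.9333 L/s.
PIP = Vt/C + R·V̇ + PEEP (constant-flow equation of motion).
Only the resistive term changes: ΔPIP = R × ΔV̇ = 6.0 × (0.9333 − 0.45) = 6.0 × 0.4833 = 2.9 cmH2O.
Original PIP = 435/29.0 + 6.0×0.45 + 7 = 24.7 cmH2O; new PIP = 24.7 + (2.9) = 27.6 cmH2O.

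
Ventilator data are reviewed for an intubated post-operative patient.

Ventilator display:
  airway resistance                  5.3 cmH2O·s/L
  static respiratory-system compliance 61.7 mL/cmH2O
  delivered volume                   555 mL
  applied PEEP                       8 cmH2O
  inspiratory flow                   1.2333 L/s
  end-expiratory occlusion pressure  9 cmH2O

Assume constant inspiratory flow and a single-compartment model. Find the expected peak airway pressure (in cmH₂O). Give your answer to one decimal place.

Total PEEP = 9 cmH2O (set 8 + intrinsic 1); this is the baseline alveolar pressure.
Equation of motion (constant flow): PIP = Vt/C + R·V̇ + PEEP.
PIP = 555/61.7 + 5.3×1.2333 + 9 = 8.995 + 6.536 + 9 = 24.531 cmH2O.

24.5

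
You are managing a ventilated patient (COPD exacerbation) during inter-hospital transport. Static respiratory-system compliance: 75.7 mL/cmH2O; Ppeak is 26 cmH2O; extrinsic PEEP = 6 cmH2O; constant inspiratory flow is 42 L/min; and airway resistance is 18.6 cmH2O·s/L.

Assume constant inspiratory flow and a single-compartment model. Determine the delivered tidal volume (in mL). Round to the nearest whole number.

528

Flow: 42 L/min ÷ 60 = 0.7 L/s.
Equation of motion (constant flow): PIP = Vt/C + R·V̇ + PEEP.
Vt/C = PIP − R·V̇ − PEEP = 26 − 13.02 − 6 = 6.98 cmH2O.
Vt = C × 6.98 = 75.7 × 6.98 = 528.39 mL.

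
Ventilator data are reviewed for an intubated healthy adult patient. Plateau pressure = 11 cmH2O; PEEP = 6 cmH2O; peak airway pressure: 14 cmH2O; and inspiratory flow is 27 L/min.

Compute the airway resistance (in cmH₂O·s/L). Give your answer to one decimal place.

6.7

Flow: 27 L/min ÷ 60 = 0.45 L/s.
Raw = (PIP − Pplat) / flow = (14 − 11) / 0.45 = 3.0 / 0.45 = 6.667 cmH2O·s/L.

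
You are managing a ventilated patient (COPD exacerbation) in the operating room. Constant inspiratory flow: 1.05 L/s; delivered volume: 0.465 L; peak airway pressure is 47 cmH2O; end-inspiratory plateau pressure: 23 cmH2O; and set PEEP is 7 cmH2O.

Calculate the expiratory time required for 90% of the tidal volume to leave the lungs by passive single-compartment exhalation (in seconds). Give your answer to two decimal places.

R = (PIP − Pplat)/V̇ = (47 − 23) / 1.05 = 24.0/1.05 = 22.857 cmH2O·s/L.
C = Vt/(Pplat − PEEP) = 465.0 / (23 − 7) = 465.0/16.0 = 29.063 mL/cmH2O.
τ = R × C = 22.857 × 0.02906 L/cmH2O = 0.6642 s.
t = −τ·ln(1 − 0.90) = −0.6642·ln(0.1) = 1.529 s.

1.53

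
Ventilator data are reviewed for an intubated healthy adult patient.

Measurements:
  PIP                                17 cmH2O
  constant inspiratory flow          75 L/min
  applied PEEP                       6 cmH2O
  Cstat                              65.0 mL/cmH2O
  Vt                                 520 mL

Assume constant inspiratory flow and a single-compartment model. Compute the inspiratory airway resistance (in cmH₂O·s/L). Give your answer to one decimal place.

Flow: 75 L/min ÷ 60 = 1.25 L/s.
Equation of motion (constant flow): PIP = Vt/C + R·V̇ + PEEP.
R·V̇ = PIP − Vt/C − PEEP = 17 − 520/65.0 − 6 = 17 − 8.0 − 6 = 3.0 cmH2O.
R = 3.0 / 1.25 = 2.4 cmH2O·s/L.

2.4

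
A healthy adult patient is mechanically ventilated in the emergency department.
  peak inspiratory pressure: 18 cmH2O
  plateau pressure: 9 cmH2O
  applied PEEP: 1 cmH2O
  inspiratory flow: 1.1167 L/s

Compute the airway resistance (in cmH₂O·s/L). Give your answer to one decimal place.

8.1

Raw = (PIP − Pplat) / flow = (18 − 9) / 1.1167 = 9.0 / 1.1167 = 8.059 cmH2O·s/L.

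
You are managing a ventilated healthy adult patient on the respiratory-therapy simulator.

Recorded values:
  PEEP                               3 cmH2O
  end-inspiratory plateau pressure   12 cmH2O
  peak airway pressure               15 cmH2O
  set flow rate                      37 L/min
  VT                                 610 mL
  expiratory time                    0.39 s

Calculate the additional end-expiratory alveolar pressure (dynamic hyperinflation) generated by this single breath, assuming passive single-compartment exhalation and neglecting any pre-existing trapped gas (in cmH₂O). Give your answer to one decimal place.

2.8

Flow: 37 L/min ÷ 60 = 0.6167 L/s.
R = (PIP − Pplat)/V̇ = (15 − 12) / 0.6167 = 3.0/0.6167 = 4.865 cmH2O·s/L.
C = Vt/(Pplat − PEEP) = 610.0 / (12 − 3) = 610.0/9.0 = 67.778 mL/cmH2O.
τ = R × C = 4.865 × 0.06778 L/cmH2O = 0.3297 s.
Fraction remaining = e^(−Te/τ) = e^(−0.39/0.3297) = 0.3064; trapped volume = 610.0 × 0.3064 = 186.9 mL.
Additional alveolar pressure from trapping ≈ V_trapped / C = 186.9 / 67.778 = 2.758 cmH2O.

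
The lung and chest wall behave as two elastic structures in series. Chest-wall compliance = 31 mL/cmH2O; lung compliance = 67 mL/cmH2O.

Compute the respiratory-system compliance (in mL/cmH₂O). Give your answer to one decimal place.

21.2

Lung and chest wall are elastances in series: 1/Crs = 1/CL + 1/Ccw.
1/Crs = 1/67 + 1/31 = 0.04718.
Crs = 21.195 mL/cmH2O.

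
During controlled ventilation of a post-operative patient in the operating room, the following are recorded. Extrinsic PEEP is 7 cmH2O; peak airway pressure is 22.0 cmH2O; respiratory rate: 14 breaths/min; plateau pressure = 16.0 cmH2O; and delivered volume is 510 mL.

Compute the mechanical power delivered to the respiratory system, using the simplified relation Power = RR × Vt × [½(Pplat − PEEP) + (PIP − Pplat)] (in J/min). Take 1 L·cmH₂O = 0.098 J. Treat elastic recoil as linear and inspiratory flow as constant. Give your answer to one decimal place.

Per-breath work = Vt × [½(Pplat−PEEP) + (PIP−Pplat)] = 0.510 × [0.5×9.0 + 6.0] = 0.510 × 10.5 = 5.355 L·cmH2O.
Power = 14 × 5.355 = 74.97 L·cmH2O/min.
× 0.098 J/(L·cmH2O) → 7.347 J/min.

7.3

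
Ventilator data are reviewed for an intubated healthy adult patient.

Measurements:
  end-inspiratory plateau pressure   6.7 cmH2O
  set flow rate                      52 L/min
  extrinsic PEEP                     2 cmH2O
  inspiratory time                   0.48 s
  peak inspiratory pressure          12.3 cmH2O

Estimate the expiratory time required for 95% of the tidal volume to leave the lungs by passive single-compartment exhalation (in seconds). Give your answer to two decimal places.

Flow: 52 L/min ÷ 60 = 0.8667 L/s.
Vt = flow × Ti = 0.8667 L/s × 0.48 s × 1000 mL/L = 416.02 mL.
R = (PIP − Pplat)/V̇ = (12.3 − 6.7) / 0.8667 = 5.6/0.8667 = 6.461 cmH2O·s/L.
C = Vt/(Pplat − PEEP) = 416.02 / (6.7 − 2) = 416.02/4.7 = 88.515 mL/cmH2O.
τ = R × C = 6.461 × 0.08852 L/cmH2O = 0.5719 s.
t = −τ·ln(1 − 0.95) = −0.5719·ln(0.05) = 1.713 s.

1.71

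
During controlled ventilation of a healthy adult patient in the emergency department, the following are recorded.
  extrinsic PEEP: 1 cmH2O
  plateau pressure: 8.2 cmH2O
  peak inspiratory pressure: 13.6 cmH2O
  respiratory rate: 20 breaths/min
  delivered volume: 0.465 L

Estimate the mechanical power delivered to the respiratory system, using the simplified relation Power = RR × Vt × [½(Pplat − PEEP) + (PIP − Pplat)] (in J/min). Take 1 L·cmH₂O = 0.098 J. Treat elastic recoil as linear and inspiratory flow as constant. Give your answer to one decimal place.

Per-breath work = Vt × [½(Pplat−PEEP) + (PIP−Pplat)] = 0.465 × [0.5×7.2 + 5.4] = 0.465 × 9.0 = 4.185 L·cmH2O.
Power = 20 × 4.185 = 83.7 L·cmH2O/min.
× 0.098 J/(L·cmH2O) → 8.203 J/min.

8.2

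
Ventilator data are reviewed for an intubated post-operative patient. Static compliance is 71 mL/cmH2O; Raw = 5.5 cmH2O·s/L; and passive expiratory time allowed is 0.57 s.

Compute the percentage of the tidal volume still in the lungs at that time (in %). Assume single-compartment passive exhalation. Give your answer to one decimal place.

τ = R × C = 5.5 × 71 mL/cmH2O = 5.5 × 0.071 L/cmH2O = 0.3905 s.
Passive exhalation: V(t)/V₀ = e^(−t/τ) = e^(−0.57/0.3905) = 0.2323.
Fraction remaining = 0.2323 → 23.23%.

23.2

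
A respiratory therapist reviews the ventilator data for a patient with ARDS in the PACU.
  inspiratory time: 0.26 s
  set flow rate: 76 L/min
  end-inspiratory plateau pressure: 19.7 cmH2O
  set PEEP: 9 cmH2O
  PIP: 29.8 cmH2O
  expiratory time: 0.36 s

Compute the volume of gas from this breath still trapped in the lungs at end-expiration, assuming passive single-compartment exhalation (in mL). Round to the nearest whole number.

76

Flow: 76 L/min ÷ 60 = 1.2667 L/s.
Vt = flow × Ti = 1.2667 L/s × 0.26 s × 1000 mL/L = 329.34 mL.
R = (PIP − Pplat)/V̇ = (29.8 − 19.7) / 1.2667 = 10.1/1.2667 = 7.973 cmH2O·s/L.
C = Vt/(Pplat − PEEP) = 329.34 / (19.7 − 9) = 329.34/10.7 = 30.779 mL/cmH2O.
τ = R × C = 7.973 × 0.03078 L/cmH2O = 0.2454 s.
Fraction remaining = e^(−Te/τ) = e^(−0.36/0.2454) = 0.2306.
Trapped volume = 329.34 × 0.2306 = 75.946 mL.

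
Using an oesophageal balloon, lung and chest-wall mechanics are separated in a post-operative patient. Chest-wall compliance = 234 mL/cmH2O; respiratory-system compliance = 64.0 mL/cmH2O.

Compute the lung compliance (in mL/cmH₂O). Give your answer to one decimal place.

1/CL = 1/Crs − 1/Ccw.
1/CL = 1/64.0 − 1/234 = 0.01135.
CL = 88.106 mL/cmH2O.

88.1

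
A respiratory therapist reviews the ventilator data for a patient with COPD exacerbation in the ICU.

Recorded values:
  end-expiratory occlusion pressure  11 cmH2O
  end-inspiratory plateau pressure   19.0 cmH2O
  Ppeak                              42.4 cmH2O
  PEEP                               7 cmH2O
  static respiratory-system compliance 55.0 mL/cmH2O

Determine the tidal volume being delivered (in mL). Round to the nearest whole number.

End-expiratory occlusion gives total PEEP = 11 cmH2O (intrinsic PEEP = 11 − 7 = 4). Use total PEEP for the elastic gradient.
Vt = Cstat × (Pplat − PEEPtotal) = 55.0 × (19.0 − 11) = 55.0 × 8.0 = 440.0 mL.

440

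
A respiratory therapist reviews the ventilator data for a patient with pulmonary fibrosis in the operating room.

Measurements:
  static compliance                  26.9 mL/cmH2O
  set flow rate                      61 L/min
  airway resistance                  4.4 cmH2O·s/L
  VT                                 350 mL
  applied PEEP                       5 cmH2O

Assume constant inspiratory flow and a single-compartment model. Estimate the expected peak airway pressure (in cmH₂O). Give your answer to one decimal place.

22.5

Flow: 61 L/min ÷ 60 = 1.0167 L/s.
Equation of motion (constant flow): PIP = Vt/C + R·V̇ + PEEP.
PIP = 350/26.9 + 4.4×1.0167 + 5 = 13.011 + 4.473 + 5 = 22.484 cmH2O.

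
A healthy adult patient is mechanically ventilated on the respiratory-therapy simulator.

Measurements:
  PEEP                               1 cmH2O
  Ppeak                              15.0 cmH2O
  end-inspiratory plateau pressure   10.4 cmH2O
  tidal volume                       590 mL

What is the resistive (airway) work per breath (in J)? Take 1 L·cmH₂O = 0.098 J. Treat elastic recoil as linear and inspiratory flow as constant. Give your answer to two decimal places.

0.27

With constant inspiratory flow the resistive pressure is constant at PIP − Pplat = 15.0 − 10.4 = 4.6 cmH2O, so resistive work = 4.6 × 0.590 = 2.714 L·cmH2O.
× 0.098 J/(L·cmH2O) → 0.266 J.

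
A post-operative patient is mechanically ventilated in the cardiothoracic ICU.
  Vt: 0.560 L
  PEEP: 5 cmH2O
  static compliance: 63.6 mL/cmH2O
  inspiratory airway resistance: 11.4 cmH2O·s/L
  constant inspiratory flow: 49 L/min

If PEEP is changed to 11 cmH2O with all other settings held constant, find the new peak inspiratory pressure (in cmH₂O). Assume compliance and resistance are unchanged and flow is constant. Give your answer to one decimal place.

29.1

Flow: 49 L/min ÷ 60 = 0.8167 L/s.
PIP = Vt/C + R·V̇ + PEEP (constant-flow equation of motion).
Only the baseline term changes: ΔPIP = ΔPEEP = 11 − 5 = 6.0 cmH2O.
Original PIP = 560/63.6 + 11.4×0.8167 + 5 = 23.115 cmH2O; new PIP = 23.115 + (6.0) = 29.115 cmH2O.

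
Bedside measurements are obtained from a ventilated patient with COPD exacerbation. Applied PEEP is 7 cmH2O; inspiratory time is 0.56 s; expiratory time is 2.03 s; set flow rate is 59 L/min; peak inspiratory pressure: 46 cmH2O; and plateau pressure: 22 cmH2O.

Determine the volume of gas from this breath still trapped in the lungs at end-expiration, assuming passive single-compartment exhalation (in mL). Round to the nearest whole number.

57

Flow: 59 L/min ÷ 60 = 0.9833 L/s.
Vt = flow × Ti = 0.9833 L/s × 0.56 s × 1000 mL/L = 550.65 mL.
R = (PIP − Pplat)/V̇ = (46 − 22) / 0.9833 = 24.0/0.9833 = 24.408 cmH2O·s/L.
C = Vt/(Pplat − PEEP) = 550.65 / (22 − 7) = 550.65/15.0 = 36.71 mL/cmH2O.
τ = R × C = 24.408 × 0.03671 L/cmH2O = 0.896 s.
Fraction remaining = e^(−Te/τ) = e^(−2.03/0.896) = 0.1038.
Trapped volume = 550.65 × 0.1038 = 57.157 mL.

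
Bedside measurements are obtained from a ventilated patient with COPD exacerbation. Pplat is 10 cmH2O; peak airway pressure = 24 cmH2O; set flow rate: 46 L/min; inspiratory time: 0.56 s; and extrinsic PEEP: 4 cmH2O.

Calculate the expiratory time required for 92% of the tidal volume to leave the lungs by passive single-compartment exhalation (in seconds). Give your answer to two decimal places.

Flow: 46 L/min ÷ 60 = 0.7667 L/s.
Vt = flow × Ti = 0.7667 L/s × 0.56 s × 1000 mL/L = 429.35 mL.
R = (PIP − Pplat)/V̇ = (24 − 10) / 0.7667 = 14.0/0.7667 = 18.26 cmH2O·s/L.
C = Vt/(Pplat − PEEP) = 429.35 / (10 − 4) = 429.35/6.0 = 71.558 mL/cmH2O.
τ = R × C = 18.26 × 0.07156 L/cmH2O = 1.307 s.
t = −τ·ln(1 − 0.92) = −1.307·ln(0.08) = 3.301 s.

3.30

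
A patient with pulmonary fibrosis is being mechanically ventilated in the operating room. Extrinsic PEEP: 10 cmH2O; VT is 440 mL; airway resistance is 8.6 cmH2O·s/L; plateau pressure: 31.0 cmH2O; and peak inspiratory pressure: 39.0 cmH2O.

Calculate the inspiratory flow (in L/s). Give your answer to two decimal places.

0.93

flow = (PIP − Pplat) / Raw = 8.0 / 8.6 = 0.9302 L/s.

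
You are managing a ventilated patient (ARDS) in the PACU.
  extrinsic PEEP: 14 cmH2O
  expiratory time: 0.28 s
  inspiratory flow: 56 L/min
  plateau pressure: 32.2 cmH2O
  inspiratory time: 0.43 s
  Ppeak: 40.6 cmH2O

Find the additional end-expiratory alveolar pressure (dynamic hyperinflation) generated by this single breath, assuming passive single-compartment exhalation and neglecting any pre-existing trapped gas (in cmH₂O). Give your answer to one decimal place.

4.4

Flow: 56 L/min ÷ 60 = 0.9333 L/s.
Vt = flow × Ti = 0.9333 L/s × 0.43 s × 1000 mL/L = 401.32 mL.
R = (PIP − Pplat)/V̇ = (40.6 − 32.2) / 0.9333 = 8.4/0.9333 = 9.0 cmH2O·s/L.
C = Vt/(Pplat − PEEP) = 401.32 / (32.2 − 14) = 401.32/18.2 = 22.051 mL/cmH2O.
τ = R × C = 9.0 × 0.02205 L/cmH2O = 0.1985 s.
Fraction remaining = e^(−Te/τ) = e^(−0.28/0.1985) = 0.244; trapped volume = 401.32 × 0.244 = 97.922 mL.
Additional alveolar pressure from trapping ≈ V_trapped / C = 97.922 / 22.051 = 4.441 cmH2O.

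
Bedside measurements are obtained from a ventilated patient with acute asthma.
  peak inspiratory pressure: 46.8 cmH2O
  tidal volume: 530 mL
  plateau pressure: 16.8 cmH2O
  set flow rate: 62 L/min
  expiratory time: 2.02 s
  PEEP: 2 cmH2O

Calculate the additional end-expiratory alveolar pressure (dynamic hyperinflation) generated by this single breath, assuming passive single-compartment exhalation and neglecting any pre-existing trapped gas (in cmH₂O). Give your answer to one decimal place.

2.1

Flow: 62 L/min ÷ 60 = 1.0333 L/s.
R = (PIP − Pplat)/V̇ = (46.8 − 16.8) / 1.0333 = 30.0/1.0333 = 29.033 cmH2O·s/L.
C = Vt/(Pplat − PEEP) = 530.0 / (16.8 − 2) = 530.0/14.8 = 35.811 mL/cmH2O.
τ = R × C = 29.033 × 0.03581 L/cmH2O = 1.04 s.
Fraction remaining = e^(−Te/τ) = e^(−2.02/1.04) = 0.1434; trapped volume = 530.0 × 0.1434 = 76.002 mL.
Additional alveolar pressure from trapping ≈ V_trapped / C = 76.002 / 35.811 = 2.122 cmH2O.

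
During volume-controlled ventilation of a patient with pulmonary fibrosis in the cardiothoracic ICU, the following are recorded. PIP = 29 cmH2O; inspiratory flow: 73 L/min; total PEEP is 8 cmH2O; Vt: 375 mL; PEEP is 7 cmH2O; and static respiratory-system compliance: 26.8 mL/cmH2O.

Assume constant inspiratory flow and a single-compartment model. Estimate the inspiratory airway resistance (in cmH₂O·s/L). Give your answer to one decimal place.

5.8

Flow: 73 L/min ÷ 60 = 1.2167 L/s.
Total PEEP = 8 cmH2O (set 7 + intrinsic 1); this is the baseline alveolar pressure.
Equation of motion (constant flow): PIP = Vt/C + R·V̇ + PEEP.
R·V̇ = PIP − Vt/C − PEEP = 29 − 375/26.8 − 8 = 29 − 13.993 − 8 = 7.007 cmH2O.
R = 7.007 / 1.2167 = 5.759 cmH2O·s/L.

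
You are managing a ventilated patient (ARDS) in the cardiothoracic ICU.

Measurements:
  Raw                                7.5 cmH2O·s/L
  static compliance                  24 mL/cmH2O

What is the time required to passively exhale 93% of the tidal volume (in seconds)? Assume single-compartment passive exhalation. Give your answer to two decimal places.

0.48

τ = R × C = 7.5 × 24 mL/cmH2O = 7.5 × 0.024 L/cmH2O = 0.18 s.
Exhaled fraction f = 1 − e^(−t/τ) → t = −τ·ln(1 − f) = −0.18·ln(0.07) = 0.4787 s.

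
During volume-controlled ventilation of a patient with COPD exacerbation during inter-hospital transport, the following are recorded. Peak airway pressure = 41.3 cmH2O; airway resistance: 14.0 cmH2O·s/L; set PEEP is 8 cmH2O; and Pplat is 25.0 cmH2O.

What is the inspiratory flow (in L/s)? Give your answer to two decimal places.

1.16

flow = (PIP − Pplat) / Raw = 16.3 / 14.0 = 1.164 L/s.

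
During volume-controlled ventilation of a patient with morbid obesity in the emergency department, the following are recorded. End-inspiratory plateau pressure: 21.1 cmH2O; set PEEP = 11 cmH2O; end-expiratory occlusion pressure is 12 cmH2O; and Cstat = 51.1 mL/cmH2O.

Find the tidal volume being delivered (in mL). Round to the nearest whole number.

End-expiratory occlusion gives total PEEP = 12 cmH2O (intrinsic PEEP = 12 − 11 = 1). Use total PEEP for the elastic gradient.
Vt = Cstat × (Pplat − PEEPtotal) = 51.1 × (21.1 − 12) = 51.1 × 9.1 = 465.01 mL.

465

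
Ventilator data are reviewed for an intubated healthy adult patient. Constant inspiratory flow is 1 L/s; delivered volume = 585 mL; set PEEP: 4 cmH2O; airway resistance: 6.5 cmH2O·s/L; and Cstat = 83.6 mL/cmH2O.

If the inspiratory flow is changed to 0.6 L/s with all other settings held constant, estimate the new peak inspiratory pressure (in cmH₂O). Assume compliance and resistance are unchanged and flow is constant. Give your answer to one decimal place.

PIP = Vt/C + R·V̇ + PEEP (constant-flow equation of motion).
Only the resistive term changes: ΔPIP = R × ΔV̇ = 6.5 × (0.6 − 1) = 6.5 × -0.4 = -2.6 cmH2O.
Original PIP = 585/83.6 + 6.5×1 + 4 = 17.498 cmH2O; new PIP = 17.498 + (-2.6) = 14.898 cmH2O.

14.9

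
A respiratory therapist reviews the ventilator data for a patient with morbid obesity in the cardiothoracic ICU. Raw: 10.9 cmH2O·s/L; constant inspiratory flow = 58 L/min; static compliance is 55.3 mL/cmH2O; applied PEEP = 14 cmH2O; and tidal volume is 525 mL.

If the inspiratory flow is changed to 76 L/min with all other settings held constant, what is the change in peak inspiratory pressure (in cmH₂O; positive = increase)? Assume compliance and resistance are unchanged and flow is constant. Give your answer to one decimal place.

Flow: 58 L/min ÷ 60 = 0.9667 L/s.
New flow: 76 L/min ÷ 60 = 1.2667 L/s.
PIP = Vt/C + R·V̇ + PEEP (constant-flow equation of motion).
Only the resistive term changes: ΔPIP = R × ΔV̇ = 10.9 × (1.2667 − 0.9667) = 10.9 × 0.3 = 3.27 cmH2O.

3.3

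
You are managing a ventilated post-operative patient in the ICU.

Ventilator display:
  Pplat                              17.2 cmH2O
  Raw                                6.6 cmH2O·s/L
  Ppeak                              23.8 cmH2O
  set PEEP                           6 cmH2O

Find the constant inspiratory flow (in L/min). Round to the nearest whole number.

60

flow = (PIP − Pplat) / Raw = (23.8 − 17.2) / 6.6 = 1.0 L/s × 60 = 60.0 L/min.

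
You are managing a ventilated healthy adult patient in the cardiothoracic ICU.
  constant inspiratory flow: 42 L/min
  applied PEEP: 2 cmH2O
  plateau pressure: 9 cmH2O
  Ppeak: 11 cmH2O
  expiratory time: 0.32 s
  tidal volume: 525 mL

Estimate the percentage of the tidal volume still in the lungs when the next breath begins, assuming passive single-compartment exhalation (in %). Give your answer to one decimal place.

Flow: 42 L/min ÷ 60 = 0.7 L/s.
R = (PIP − Pplat)/V̇ = (11 − 9) / 0.7 = 2.0/0.7 = 2.857 cmH2O·s/L.
C = Vt/(Pplat − PEEP) = 525.0 / (9 − 2) = 525.0/7.0 = 75.0 mL/cmH2O.
τ = R × C = 2.857 × 0.075 L/cmH2O = 0.2143 s.
Fraction remaining at end-expiration = e^(−Te/τ) = e^(−0.32/0.2143) = 0.2246 → 22.46%.

22.5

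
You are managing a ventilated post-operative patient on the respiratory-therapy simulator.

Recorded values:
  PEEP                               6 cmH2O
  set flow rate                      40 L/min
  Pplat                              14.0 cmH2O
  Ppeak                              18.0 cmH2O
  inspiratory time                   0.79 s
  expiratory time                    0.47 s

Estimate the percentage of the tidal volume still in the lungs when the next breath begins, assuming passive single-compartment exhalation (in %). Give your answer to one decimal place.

Flow: 40 L/min ÷ 60 = 0.6667 L/s.
Vt = flow × Ti = 0.6667 L/s × 0.79 s × 1000 mL/L = 526.69 mL.
R = (PIP − Pplat)/V̇ = (18.0 − 14.0) / 0.6667 = 4.0/0.6667 = 6.0 cmH2O·s/L.
C = Vt/(Pplat − PEEP) = 526.69 / (14.0 − 6) = 526.69/8.0 = 65.836 mL/cmH2O.
τ = R × C = 6.0 × 0.06584 L/cmH2O = 0.395 s.
Fraction remaining at end-expiration = e^(−Te/τ) = e^(−0.47/0.395) = 0.3043 → 30.43%.

30.4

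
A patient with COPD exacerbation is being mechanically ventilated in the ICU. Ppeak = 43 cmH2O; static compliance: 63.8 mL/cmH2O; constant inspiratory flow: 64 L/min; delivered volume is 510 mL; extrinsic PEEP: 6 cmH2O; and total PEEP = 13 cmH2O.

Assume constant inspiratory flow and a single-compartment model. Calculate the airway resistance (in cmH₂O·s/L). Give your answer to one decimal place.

20.6

Flow: 64 L/min ÷ 60 = 1.0667 L/s.
Total PEEP = 13 cmH2O (set 6 + intrinsic 7); this is the baseline alveolar pressure.
Equation of motion (constant flow): PIP = Vt/C + R·V̇ + PEEP.
R·V̇ = PIP − Vt/C − PEEP = 43 − 510/63.8 − 13 = 43 − 7.994 − 13 = 22.006 cmH2O.
R = 22.006 / 1.0667 = 20.63 cmH2O·s/L.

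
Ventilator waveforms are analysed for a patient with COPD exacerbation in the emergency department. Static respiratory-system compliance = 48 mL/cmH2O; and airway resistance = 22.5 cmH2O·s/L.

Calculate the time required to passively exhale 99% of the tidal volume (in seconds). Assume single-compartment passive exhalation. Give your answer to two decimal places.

τ = R × C = 22.5 × 48 mL/cmH2O = 22.5 × 0.048 L/cmH2O = 1.08 s.
Exhaled fraction f = 1 − e^(−t/τ) → t = −τ·ln(1 − f) = −1.08·ln(0.01) = 4.974 s.

4.97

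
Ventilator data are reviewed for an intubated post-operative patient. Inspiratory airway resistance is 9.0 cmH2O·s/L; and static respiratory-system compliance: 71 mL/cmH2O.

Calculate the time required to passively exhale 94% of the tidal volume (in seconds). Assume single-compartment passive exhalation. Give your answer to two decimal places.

1.80

τ = R × C = 9.0 × 71 mL/cmH2O = 9.0 × 0.071 L/cmH2O = 0.639 s.
Exhaled fraction f = 1 − e^(−t/τ) → t = −τ·ln(1 − f) = −0.639·ln(0.06) = 1.798 s.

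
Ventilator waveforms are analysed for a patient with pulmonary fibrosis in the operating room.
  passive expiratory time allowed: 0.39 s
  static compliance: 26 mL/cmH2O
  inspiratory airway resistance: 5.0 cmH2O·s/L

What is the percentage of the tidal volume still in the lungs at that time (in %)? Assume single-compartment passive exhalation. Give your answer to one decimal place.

τ = R × C = 5.0 × 26 mL/cmH2O = 5.0 × 0.026 L/cmH2O = 0.13 s.
Passive exhalation: V(t)/V₀ = e^(−t/τ) = e^(−0.39/0.13) = 0.04979.
Fraction remaining = 0.04979 → 4.979%.

5.0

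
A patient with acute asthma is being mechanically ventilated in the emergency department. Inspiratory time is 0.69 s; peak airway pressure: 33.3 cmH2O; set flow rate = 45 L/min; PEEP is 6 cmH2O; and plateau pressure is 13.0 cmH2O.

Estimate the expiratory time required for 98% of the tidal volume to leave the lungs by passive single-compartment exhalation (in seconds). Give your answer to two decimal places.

7.83

Flow: 45 L/min ÷ 60 = 0.75 L/s.
Vt = flow × Ti = 0.75 L/s × 0.69 s × 1000 mL/L = 517.5 mL.
R = (PIP − Pplat)/V̇ = (33.3 − 13.0) / 0.75 = 20.3/0.75 = 27.067 cmH2O·s/L.
C = Vt/(Pplat − PEEP) = 517.5 / (13.0 − 6) = 517.5/7.0 = 73.929 mL/cmH2O.
τ = R × C = 27.067 × 0.07393 L/cmH2O = 2.001 s.
t = −τ·ln(1 − 0.98) = −2.001·ln(0.02) = 7.828 s.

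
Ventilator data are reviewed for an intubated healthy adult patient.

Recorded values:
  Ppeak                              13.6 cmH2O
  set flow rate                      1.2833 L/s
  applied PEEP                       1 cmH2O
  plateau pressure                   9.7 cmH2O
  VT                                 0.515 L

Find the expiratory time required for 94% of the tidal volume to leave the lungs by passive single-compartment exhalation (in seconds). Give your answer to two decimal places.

R = (PIP − Pplat)/V̇ = (13.6 − 9.7) / 1.2833 = 3.9/1.2833 = 3.039 cmH2O·s/L.
C = Vt/(Pplat − PEEP) = 515.0 / (9.7 − 1) = 515.0/8.7 = 59.195 mL/cmH2O.
τ = R × C = 3.039 × 0.0592 L/cmH2O = 0.1799 s.
t = −τ·ln(1 − 0.94) = −0.1799·ln(0.06) = 0.5061 s.

0.51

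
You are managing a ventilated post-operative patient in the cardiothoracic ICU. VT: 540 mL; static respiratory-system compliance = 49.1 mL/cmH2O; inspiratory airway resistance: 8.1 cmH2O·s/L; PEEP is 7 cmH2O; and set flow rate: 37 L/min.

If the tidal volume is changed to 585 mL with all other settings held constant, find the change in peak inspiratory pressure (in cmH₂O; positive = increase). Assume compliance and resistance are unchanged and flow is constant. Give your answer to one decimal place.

0.9

PIP = Vt/C + R·V̇ + PEEP (constant-flow equation of motion).
Only the elastic term changes: ΔPIP = ΔVt / C = (585 − 540) / 49.1 = 0.9165 cmH2O.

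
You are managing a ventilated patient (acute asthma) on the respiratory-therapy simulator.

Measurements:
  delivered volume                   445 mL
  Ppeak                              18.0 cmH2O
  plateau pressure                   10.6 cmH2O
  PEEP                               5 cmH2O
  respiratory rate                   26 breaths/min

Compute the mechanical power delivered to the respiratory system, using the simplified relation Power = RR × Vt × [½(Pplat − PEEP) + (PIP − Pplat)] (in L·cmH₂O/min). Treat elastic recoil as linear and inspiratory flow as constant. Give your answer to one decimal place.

Per-breath work = Vt × [½(Pplat−PEEP) + (PIP−Pplat)] = 0.445 × [0.5×5.6 + 7.4] = 0.445 × 10.2 = 4.539 L·cmH2O.
Power = 26 × 4.539 = 118.01 L·cmH2O/min.

118.0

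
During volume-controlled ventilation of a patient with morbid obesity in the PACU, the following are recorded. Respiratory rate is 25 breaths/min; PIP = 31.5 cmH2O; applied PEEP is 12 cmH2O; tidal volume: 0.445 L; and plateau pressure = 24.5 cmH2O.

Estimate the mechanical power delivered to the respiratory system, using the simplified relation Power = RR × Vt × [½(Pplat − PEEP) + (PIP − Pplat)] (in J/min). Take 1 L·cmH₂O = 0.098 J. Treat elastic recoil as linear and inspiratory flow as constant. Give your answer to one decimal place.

14.4

Per-breath work = Vt × [½(Pplat−PEEP) + (PIP−Pplat)] = 0.445 × [0.5×12.5 + 7.0] = 0.445 × 13.25 = 5.896 L·cmH2O.
Power = 25 × 5.896 = 147.4 L·cmH2O/min.
× 0.098 J/(L·cmH2O) → 14.445 J/min.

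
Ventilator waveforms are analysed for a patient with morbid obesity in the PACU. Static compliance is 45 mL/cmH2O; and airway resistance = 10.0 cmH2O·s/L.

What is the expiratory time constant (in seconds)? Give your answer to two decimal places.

0.45

τ = R × C = 10.0 × 45 mL/cmH2O = 10.0 × 0.045 L/cmH2O = 0.45 s.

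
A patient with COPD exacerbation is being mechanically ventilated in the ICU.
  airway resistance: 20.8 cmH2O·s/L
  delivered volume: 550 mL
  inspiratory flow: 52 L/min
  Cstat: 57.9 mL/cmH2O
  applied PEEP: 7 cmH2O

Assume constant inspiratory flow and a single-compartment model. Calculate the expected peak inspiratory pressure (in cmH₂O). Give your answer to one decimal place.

Flow: 52 L/min ÷ 60 = 0.8667 L/s.
Equation of motion (constant flow): PIP = Vt/C + R·V̇ + PEEP.
PIP = 550/57.9 + 20.8×0.8667 + 7 = 9.499 + 18.027 + 7 = 34.526 cmH2O.

34.5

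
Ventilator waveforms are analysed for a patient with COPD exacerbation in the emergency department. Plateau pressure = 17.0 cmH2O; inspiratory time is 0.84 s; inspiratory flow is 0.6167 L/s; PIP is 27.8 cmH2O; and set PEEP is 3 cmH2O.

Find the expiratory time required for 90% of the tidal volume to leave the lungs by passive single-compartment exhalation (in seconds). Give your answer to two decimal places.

1.49

Vt = flow × Ti = 0.6167 L/s × 0.84 s × 1000 mL/L = 518.03 mL.
R = (PIP − Pplat)/V̇ = (27.8 − 17.0) / 0.6167 = 10.8/0.6167 = 17.513 cmH2O·s/L.
C = Vt/(Pplat − PEEP) = 518.03 / (17.0 − 3) = 518.03/14.0 = 37.002 mL/cmH2O.
τ = R × C = 17.513 × 0.037 L/cmH2O = 0.648 s.
t = −τ·ln(1 − 0.90) = −0.648·ln(0.1) = 1.492 s.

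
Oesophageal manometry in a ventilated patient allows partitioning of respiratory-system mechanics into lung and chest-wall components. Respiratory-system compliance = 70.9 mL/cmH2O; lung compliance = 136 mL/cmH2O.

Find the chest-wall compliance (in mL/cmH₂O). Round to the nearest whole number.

148

1/Ccw = 1/Crs − 1/CL.
1/Ccw = 1/70.9 − 1/136 = 0.006751.
Ccw = 148.13 mL/cmH2O.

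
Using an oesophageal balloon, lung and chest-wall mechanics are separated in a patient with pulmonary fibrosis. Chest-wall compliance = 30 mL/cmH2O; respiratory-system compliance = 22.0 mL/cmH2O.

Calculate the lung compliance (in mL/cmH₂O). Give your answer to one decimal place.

1/CL = 1/Crs − 1/Ccw.
1/CL = 1/22.0 − 1/30 = 0.01212.
CL = 82.508 mL/cmH2O.

82.5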